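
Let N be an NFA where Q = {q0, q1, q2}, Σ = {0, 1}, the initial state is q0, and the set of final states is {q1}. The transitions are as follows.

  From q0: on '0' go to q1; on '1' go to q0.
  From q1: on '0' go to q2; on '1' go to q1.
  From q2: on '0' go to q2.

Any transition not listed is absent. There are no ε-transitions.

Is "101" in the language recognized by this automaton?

Yes

Start in {q0}.
Read '1': q0→{q0}; now {q0}.
Read '0': q0→{q1}; now {q1}.
Read '1': q1→{q1}; now {q1}.
The final set {q1} contains the accepting state q1.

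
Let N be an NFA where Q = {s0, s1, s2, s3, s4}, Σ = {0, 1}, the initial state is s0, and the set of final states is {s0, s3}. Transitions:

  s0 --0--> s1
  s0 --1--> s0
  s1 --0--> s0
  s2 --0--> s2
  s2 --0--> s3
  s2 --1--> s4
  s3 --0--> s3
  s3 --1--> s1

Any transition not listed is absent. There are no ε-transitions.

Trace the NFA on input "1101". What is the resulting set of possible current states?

Start in {s0}.
Read '1': {s0} → {s0}.
Read '1': {s0} → {s0}.
Read '0': {s0} → {s1}.
Read '1': {s1} → ∅.

∅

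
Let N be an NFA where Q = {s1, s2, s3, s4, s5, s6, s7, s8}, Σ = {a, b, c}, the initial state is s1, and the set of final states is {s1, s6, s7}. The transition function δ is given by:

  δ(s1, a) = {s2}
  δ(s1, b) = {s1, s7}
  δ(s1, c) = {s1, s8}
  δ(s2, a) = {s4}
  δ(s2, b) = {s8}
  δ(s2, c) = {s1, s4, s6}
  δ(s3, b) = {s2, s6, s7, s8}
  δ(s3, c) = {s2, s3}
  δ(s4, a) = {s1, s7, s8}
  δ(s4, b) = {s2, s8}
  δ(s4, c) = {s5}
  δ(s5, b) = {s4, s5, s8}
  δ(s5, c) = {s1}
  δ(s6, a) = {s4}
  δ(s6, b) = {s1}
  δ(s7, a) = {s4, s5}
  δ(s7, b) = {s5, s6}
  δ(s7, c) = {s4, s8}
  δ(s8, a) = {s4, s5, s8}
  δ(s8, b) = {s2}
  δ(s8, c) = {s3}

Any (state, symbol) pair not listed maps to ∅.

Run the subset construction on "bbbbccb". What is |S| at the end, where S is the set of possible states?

7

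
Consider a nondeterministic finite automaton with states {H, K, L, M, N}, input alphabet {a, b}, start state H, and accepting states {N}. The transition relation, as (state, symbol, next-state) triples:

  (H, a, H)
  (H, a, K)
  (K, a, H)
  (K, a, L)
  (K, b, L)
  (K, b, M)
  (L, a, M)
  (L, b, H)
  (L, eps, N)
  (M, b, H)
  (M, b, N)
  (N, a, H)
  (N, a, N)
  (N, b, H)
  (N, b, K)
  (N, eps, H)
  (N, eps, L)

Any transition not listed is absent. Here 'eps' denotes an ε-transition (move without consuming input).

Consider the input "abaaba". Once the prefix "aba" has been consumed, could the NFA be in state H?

Yes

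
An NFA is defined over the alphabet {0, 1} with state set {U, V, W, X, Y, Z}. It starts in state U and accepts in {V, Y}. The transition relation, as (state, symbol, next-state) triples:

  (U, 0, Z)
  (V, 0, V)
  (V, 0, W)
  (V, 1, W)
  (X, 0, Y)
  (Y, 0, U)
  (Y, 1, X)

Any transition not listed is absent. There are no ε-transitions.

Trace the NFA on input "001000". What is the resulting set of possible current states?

∅

Start in {U}.
Read '0': {U} → {Z}.
Read '0': {Z} → ∅.
The set is empty and remains empty for the remaining 4 symbols.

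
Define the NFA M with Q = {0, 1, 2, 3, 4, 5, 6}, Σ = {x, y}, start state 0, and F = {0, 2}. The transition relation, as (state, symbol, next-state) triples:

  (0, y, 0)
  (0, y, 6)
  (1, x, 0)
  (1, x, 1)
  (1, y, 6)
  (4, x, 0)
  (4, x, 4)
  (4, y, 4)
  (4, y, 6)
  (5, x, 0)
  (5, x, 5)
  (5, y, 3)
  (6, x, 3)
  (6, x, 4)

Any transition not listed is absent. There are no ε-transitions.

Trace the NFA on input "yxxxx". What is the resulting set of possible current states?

{0, 4}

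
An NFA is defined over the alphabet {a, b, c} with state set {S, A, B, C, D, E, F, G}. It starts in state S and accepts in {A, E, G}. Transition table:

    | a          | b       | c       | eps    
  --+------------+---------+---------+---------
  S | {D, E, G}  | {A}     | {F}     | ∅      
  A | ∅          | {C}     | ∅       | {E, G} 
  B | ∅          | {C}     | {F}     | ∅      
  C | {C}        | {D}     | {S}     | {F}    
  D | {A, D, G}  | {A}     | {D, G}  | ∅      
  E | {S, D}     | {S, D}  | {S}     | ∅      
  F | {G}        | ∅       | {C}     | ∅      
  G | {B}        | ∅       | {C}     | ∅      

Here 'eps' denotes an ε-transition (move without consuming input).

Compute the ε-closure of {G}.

{G}

Begin with {G}.
No ε-moves leave this set, so the closure equals the set itself.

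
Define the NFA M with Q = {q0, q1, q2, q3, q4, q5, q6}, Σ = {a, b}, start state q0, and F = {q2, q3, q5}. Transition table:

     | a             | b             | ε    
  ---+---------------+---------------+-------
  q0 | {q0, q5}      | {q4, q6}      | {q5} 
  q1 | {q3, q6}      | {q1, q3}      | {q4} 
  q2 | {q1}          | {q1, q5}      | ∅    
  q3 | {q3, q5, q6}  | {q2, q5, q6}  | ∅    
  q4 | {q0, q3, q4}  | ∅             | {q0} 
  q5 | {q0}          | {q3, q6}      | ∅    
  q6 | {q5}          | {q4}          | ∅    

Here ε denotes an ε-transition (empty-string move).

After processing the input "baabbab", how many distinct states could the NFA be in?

Start: ε-closure({q0}) = {q0, q5}.
Read 'b': q0→{q4, q6}, q5→{q3, q6}; union {q3, q4, q6}; ε-closure = {q0, q3, q4, q5, q6}.
Read 'a': q0→{q0, q5}, q3→{q3, q5, q6}, q4→{q0, q3, q4}, q5→{q0}, q6→{q5}; now {q0, q3, q4, q5, q6}.
Read 'a': q0→{q0, q5}, q3→{q3, q5, q6}, q4→{q0, q3, q4}, q5→{q0}, q6→{q5}; now {q0, q3, q4, q5, q6}.
Read 'b': q0→{q4, q6}, q3→{q2, q5, q6}, q4→∅, q5→{q3, q6}, q6→{q4}; union {q2, q3, q4, q5, q6}; ε-closure = {q0, q2, q3, q4, q5, q6}.
Read 'b': q0→{q4, q6}, q2→{q1, q5}, q3→{q2, q5, q6}, q4→∅, q5→{q3, q6}, q6→{q4}; union {q1, q2, q3, q4, q5, q6}; ε-closure = {q0, q1, q2, q3, q4, q5, q6}.
Read 'a': q0→{q0, q5}, q1→{q3, q6}, q2→{q1}, q3→{q3, q5, q6}, q4→{q0, q3, q4}, q5→{q0}, q6→{q5}; now {q0, q1, q3, q4, q5, q6}.
Read 'b': q0→{q4, q6}, q1→{q1, q3}, q3→{q2, q5, q6}, q4→∅, q5→{q3, q6}, q6→{q4}; union {q1, q2, q3, q4, q5, q6}; ε-closure = {q0, q1, q2, q3, q4, q5, q6}.
That set has 7 states.

7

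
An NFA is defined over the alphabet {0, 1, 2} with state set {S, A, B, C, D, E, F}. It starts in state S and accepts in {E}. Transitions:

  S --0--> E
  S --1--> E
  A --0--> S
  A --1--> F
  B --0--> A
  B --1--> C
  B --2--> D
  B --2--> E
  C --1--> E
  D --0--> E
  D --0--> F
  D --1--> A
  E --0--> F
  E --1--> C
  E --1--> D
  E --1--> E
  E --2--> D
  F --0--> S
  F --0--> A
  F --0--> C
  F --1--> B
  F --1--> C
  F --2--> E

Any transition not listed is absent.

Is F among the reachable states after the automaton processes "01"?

Start in {S}.
Read '0': S→{E}; now {E}.
Read '1': E→{C, D, E}; now {C, D, E}.
State F is not in {C, D, E}.

No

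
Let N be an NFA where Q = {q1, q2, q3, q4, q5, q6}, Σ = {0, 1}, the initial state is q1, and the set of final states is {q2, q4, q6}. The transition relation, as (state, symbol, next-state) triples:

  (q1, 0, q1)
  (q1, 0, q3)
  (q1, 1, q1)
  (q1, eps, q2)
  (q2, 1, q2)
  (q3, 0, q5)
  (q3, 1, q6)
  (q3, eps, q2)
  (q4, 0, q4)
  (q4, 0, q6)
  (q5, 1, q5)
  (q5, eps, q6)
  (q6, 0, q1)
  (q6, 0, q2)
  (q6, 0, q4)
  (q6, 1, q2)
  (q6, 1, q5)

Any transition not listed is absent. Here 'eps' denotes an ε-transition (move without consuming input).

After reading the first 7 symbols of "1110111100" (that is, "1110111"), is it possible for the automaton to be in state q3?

Start: ε-closure({q1}) = {q1, q2}.
Read '1': {q1, q2} → {q1, q2}.
Read '1': {q1, q2} → {q1, q2}.
Read '1': {q1, q2} → {q1, q2}.
Read '0': {q1, q2} → {q1, q2, q3}.
Read '1': {q1, q2, q3} → {q1, q2, q6}.
Read '1': {q1, q2, q6} → {q1, q2, q5, q6}.
Read '1': {q1, q2, q5, q6} → {q1, q2, q5, q6}.
State q3 is not in {q1, q2, q5, q6}.

No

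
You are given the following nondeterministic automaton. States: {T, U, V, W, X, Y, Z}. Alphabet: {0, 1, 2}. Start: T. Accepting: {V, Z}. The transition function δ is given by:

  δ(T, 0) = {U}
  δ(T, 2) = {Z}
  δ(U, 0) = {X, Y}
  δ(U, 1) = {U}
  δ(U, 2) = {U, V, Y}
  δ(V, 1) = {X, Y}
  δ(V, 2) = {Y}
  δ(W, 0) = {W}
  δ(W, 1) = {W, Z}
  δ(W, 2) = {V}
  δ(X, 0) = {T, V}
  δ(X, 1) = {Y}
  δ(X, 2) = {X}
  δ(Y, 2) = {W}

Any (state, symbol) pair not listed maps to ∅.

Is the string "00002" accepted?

Yes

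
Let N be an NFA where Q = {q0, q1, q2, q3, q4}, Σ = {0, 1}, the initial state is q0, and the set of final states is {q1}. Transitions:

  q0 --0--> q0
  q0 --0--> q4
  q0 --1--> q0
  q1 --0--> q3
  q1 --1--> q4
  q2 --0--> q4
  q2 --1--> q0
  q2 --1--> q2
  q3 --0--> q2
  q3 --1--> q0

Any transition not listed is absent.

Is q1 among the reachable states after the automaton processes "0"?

Start in {q0}.
Read '0': q0→{q0, q4}; now {q0, q4}.
State q1 is not in {q0, q4}.

No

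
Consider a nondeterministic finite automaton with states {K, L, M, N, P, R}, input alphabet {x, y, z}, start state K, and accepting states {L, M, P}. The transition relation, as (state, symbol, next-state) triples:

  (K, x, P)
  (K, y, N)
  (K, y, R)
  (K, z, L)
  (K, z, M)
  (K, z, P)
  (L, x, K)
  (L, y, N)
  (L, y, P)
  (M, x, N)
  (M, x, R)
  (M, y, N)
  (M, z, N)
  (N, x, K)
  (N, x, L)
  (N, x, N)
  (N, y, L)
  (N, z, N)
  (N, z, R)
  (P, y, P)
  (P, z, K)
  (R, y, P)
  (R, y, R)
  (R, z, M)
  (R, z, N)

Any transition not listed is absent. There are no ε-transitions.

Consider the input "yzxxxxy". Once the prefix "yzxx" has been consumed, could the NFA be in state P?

Start in {K}.
Read 'y': K→{N, R}; now {N, R}.
Read 'z': N→{N, R}, R→{M, N}; now {M, N, R}.
Read 'x': M→{N, R}, N→{K, L, N}, R→∅; now {K, L, N, R}.
Read 'x': K→{P}, L→{K}, N→{K, L, N}, R→∅; now {K, L, N, P}.
State P is in {K, L, N, P}.

Yes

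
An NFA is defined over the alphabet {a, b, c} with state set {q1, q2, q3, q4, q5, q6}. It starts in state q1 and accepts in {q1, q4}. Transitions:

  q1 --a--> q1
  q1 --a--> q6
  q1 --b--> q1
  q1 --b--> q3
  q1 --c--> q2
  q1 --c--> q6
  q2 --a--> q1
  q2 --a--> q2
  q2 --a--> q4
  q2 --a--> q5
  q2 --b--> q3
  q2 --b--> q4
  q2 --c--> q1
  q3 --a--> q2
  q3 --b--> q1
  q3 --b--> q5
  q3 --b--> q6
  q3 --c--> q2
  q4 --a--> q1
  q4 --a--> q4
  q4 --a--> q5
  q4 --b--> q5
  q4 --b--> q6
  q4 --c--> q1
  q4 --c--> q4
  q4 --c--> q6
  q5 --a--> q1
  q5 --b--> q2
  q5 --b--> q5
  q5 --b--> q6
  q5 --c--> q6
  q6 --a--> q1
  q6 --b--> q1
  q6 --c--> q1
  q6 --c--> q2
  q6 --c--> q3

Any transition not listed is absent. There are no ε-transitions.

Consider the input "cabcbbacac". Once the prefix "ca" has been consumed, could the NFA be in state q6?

Start in {q1}.
Read 'c': {q1} → {q2, q6}.
Read 'a': {q2, q6} → {q1, q2, q4, q5}.
State q6 is not in {q1, q2, q4, q5}.

No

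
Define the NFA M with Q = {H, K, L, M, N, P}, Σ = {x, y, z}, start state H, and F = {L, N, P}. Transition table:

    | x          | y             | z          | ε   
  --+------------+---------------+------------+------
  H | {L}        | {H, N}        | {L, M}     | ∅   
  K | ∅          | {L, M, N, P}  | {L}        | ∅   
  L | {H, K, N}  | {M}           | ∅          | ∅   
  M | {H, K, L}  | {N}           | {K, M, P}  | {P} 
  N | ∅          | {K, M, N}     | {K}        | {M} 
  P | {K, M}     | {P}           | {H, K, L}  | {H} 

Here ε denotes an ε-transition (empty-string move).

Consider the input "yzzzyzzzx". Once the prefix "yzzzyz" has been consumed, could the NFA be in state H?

Yes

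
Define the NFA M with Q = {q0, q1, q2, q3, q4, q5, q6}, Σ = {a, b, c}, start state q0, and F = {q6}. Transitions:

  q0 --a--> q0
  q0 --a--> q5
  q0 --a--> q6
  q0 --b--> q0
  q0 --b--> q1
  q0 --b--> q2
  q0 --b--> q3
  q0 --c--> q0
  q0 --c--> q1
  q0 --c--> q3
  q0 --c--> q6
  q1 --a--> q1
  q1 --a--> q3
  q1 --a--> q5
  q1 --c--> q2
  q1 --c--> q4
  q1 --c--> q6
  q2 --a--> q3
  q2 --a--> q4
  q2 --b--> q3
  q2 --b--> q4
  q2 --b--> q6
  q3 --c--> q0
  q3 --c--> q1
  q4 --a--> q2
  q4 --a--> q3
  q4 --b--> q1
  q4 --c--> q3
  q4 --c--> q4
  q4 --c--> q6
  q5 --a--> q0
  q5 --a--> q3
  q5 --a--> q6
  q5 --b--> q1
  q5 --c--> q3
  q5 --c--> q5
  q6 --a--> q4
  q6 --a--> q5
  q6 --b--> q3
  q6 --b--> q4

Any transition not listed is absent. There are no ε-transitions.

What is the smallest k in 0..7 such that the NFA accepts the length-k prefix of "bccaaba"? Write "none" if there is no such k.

Start in {q0}.
Read 'b': q0→{q0, q1, q2, q3}; now {q0, q1, q2, q3}.
Read 'c': q0→{q0, q1, q3, q6}, q1→{q2, q4, q6}, q2→∅, q3→{q0, q1}; now {q0, q1, q2, q3, q4, q6}.
None of the earlier sets intersect F, but {q0, q1, q2, q3, q4, q6} does.

2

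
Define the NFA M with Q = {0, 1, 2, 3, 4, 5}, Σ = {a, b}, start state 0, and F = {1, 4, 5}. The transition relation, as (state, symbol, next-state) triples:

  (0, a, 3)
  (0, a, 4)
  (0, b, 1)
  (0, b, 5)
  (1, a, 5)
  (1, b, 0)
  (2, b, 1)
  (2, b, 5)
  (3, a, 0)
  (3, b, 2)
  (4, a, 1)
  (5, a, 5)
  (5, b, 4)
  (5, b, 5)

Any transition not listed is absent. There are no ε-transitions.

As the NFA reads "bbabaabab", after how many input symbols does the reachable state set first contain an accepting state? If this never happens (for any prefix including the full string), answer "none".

1

Start in {0}.
Read 'b': 0→{1, 5}; now {1, 5}.
None of the earlier sets intersect F, but {1, 5} does.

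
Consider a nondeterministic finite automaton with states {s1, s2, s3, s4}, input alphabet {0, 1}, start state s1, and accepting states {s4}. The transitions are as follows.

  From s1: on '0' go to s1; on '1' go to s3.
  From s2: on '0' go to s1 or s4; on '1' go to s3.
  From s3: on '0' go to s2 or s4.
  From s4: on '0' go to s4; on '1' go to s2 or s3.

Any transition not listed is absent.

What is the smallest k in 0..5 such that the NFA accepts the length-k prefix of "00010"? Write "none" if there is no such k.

Start in {s1}.
Read '0': s1→{s1}; now {s1}.
Read '0': s1→{s1}; now {s1}.
Read '0': s1→{s1}; now {s1}.
Read '1': s1→{s3}; now {s3}.
Read '0': s3→{s2, s4}; now {s2, s4}.
None of the earlier sets intersect F, but {s2, s4} does.

5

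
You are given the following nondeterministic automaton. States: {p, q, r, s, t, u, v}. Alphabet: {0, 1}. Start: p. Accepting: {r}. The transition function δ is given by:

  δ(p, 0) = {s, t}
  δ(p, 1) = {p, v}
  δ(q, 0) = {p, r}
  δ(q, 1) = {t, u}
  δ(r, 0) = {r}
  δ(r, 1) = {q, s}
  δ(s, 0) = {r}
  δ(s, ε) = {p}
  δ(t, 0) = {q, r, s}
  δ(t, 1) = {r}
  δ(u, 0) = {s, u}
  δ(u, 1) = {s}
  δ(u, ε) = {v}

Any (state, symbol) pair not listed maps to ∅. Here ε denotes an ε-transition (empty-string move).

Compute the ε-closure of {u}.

Begin with {u}.
ε-move u → v; add v.

{u, v}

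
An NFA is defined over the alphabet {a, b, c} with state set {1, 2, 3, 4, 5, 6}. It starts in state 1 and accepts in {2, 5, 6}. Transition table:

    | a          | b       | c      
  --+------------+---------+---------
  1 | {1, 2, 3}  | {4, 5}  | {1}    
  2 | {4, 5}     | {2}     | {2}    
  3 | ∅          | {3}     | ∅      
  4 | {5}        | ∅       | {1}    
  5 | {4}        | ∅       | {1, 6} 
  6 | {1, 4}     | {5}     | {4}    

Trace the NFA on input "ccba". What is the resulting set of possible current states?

Start in {1}.
Read 'c': {1} → {1}.
Read 'c': {1} → {1}.
Read 'b': {1} → {4, 5}.
Read 'a': {4, 5} → {4, 5}.

{4, 5}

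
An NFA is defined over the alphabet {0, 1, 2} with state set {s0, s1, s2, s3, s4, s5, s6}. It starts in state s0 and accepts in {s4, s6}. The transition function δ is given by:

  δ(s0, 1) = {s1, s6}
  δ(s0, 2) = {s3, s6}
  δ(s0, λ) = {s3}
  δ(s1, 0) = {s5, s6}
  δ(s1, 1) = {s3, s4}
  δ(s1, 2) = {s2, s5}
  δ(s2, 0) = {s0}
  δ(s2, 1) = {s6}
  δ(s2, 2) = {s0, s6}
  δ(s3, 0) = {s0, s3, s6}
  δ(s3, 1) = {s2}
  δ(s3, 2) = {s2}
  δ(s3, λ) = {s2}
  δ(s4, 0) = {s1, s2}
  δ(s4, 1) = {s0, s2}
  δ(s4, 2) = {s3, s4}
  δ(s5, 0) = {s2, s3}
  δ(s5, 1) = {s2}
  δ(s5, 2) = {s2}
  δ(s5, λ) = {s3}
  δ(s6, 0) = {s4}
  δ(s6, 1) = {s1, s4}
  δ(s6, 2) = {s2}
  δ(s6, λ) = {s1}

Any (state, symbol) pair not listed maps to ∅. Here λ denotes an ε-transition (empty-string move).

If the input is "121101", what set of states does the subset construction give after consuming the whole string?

Start: ε-closure({s0}) = {s0, s2, s3}.
Read '1': {s0, s2, s3} → {s1, s2, s6}.
Read '2': {s1, s2, s6} → {s0, s1, s2, s3, s5, s6}.
Read '1': {s0, s1, s2, s3, s5, s6} → {s1, s2, s3, s4, s6}.
Read '1': {s1, s2, s3, s4, s6} → {s0, s1, s2, s3, s4, s6}.
Read '0': {s0, s1, s2, s3, s4, s6} → {s0, s1, s2, s3, s4, s5, s6}.
Read '1': {s0, s1, s2, s3, s4, s5, s6} → {s0, s1, s2, s3, s4, s6}.

{s0, s1, s2, s3, s4, s6}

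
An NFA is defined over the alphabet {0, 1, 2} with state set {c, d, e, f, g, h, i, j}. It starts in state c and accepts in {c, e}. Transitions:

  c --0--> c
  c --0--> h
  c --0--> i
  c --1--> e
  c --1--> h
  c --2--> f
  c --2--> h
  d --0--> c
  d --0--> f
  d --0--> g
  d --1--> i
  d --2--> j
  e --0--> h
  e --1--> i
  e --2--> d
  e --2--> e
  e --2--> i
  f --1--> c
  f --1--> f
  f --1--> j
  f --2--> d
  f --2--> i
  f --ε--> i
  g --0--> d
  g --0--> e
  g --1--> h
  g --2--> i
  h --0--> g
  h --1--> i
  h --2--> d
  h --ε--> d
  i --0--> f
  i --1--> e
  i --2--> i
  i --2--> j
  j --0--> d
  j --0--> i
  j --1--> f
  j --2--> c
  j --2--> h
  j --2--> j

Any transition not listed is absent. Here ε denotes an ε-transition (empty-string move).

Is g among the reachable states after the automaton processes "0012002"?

Start in {c}.
Read '0': c→{c, h, i}; union {c, h, i}; ε-closure = {c, d, h, i}.
Read '0': c→{c, h, i}, d→{c, f, g}, h→{g}, i→{f}; union {c, f, g, h, i}; ε-closure = {c, d, f, g, h, i}.
Read '1': c→{e, h}, d→{i}, f→{c, f, j}, g→{h}, h→{i}, i→{e}; union {c, e, f, h, i, j}; ε-closure = {c, d, e, f, h, i, j}.
Read '2': c→{f, h}, d→{j}, e→{d, e, i}, f→{d, i}, h→{d}, i→{i, j}, j→{c, h, j}; now {c, d, e, f, h, i, j}.
Read '0': c→{c, h, i}, d→{c, f, g}, e→{h}, f→∅, h→{g}, i→{f}, j→{d, i}; now {c, d, f, g, h, i}.
Read '0': c→{c, h, i}, d→{c, f, g}, f→∅, g→{d, e}, h→{g}, i→{f}; now {c, d, e, f, g, h, i}.
Read '2': c→{f, h}, d→{j}, e→{d, e, i}, f→{d, i}, g→{i}, h→{d}, i→{i, j}; now {d, e, f, h, i, j}.
State g is not in {d, e, f, h, i, j}.

No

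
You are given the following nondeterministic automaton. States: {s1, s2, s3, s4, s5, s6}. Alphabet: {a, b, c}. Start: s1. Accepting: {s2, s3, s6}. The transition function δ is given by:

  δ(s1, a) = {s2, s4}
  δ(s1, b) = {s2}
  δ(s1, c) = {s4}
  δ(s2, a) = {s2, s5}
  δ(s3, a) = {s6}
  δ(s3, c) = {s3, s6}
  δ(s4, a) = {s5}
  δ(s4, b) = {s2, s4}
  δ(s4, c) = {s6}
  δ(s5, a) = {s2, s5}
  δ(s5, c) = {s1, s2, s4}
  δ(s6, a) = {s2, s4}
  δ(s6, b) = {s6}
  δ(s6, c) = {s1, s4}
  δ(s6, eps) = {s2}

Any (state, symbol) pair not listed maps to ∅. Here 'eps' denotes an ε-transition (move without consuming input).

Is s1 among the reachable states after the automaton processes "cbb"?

Start in {s1}.
Read 'c': s1→{s4}; now {s4}.
Read 'b': s4→{s2, s4}; now {s2, s4}.
Read 'b': s2→∅, s4→{s2, s4}; now {s2, s4}.
State s1 is not in {s2, s4}.

No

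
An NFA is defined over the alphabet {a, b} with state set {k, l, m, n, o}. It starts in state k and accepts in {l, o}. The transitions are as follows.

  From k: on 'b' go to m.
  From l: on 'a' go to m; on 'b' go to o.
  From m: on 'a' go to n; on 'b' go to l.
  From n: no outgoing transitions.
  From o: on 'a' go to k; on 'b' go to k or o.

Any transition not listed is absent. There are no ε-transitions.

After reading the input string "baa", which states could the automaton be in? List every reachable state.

Start in {k}.
Read 'b': {k} → {m}.
Read 'a': {m} → {n}.
Read 'a': {n} → ∅.

∅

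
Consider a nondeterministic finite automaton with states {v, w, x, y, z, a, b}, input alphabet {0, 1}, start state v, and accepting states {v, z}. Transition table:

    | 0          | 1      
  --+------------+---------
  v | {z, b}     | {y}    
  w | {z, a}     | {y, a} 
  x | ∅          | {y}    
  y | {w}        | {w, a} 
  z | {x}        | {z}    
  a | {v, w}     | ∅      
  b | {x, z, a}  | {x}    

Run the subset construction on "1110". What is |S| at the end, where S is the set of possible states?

Start in {v}.
Read '1': {v} → {y}.
Read '1': {y} → {w, a}.
Read '1': {w, a} → {y, a}.
Read '0': {y, a} → {v, w}.
That set has 2 states.

2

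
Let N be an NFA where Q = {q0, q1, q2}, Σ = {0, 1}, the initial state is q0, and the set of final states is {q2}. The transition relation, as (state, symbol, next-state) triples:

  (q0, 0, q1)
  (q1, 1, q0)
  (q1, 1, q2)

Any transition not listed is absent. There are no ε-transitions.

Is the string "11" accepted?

No

Start in {q0}.
Read '1': {q0} → ∅.
The set is empty and remains empty for the remaining 1 symbol.
The final set ∅ contains no accepting state.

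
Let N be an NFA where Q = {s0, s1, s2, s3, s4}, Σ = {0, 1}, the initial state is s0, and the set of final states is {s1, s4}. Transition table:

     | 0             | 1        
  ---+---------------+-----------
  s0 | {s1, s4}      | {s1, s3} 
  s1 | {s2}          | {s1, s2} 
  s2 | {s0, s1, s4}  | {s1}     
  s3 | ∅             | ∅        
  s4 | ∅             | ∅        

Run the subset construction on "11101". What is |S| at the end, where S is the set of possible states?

3

Start in {s0}.
Read '1': s0→{s1, s3}; now {s1, s3}.
Read '1': s1→{s1, s2}, s3→∅; now {s1, s2}.
Read '1': s1→{s1, s2}, s2→{s1}; now {s1, s2}.
Read '0': s1→{s2}, s2→{s0, s1, s4}; now {s0, s1, s2, s4}.
Read '1': s0→{s1, s3}, s1→{s1, s2}, s2→{s1}, s4→∅; now {s1, s2, s3}.
That set has 3 states.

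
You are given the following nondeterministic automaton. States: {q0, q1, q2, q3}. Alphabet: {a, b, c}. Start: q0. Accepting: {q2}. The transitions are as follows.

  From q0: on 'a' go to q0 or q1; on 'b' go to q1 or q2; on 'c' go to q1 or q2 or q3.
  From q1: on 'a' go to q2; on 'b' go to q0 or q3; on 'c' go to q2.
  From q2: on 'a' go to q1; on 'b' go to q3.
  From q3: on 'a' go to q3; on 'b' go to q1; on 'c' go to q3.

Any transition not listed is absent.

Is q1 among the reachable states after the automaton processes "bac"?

No

Start in {q0}.
Read 'b': {q0} → {q1, q2}.
Read 'a': {q1, q2} → {q1, q2}.
Read 'c': {q1, q2} → {q2}.
State q1 is not in {q2}.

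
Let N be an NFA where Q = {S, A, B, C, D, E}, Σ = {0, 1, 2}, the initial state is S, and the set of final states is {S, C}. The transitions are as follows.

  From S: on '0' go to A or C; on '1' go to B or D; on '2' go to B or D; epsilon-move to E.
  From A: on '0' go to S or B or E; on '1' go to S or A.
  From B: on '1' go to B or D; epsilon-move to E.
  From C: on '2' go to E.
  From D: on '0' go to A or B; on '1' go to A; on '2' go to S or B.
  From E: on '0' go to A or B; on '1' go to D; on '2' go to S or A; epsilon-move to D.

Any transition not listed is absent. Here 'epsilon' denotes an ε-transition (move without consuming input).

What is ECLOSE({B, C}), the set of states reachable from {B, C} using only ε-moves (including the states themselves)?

{B, C, D, E}

Begin with {B, C}.
ε-move B → E; add E.
ε-move E → D; add D.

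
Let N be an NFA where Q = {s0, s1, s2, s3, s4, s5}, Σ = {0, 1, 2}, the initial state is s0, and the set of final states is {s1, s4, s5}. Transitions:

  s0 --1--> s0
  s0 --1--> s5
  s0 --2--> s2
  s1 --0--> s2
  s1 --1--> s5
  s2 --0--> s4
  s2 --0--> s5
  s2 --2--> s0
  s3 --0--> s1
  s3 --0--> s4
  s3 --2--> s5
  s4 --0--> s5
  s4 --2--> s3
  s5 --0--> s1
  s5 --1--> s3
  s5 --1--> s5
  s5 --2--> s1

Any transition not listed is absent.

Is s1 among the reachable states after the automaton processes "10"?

Yes

Start in {s0}.
Read '1': s0→{s0, s5}; now {s0, s5}.
Read '0': s0→∅, s5→{s1}; now {s1}.
State s1 is in {s1}.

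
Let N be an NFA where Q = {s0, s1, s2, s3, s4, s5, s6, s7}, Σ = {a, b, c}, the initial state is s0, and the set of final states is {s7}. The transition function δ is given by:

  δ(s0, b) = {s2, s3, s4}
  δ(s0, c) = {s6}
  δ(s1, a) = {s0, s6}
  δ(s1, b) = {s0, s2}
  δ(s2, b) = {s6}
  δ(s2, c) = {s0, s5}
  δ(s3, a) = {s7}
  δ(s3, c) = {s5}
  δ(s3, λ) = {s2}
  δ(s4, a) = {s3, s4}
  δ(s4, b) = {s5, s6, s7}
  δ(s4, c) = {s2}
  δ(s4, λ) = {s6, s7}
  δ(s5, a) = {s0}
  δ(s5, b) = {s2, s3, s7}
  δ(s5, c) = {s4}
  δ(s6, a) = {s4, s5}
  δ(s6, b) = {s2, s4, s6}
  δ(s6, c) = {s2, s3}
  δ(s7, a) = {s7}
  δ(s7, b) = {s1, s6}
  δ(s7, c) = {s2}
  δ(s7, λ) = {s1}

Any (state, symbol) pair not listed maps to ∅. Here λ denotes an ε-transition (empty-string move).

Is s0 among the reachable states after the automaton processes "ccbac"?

No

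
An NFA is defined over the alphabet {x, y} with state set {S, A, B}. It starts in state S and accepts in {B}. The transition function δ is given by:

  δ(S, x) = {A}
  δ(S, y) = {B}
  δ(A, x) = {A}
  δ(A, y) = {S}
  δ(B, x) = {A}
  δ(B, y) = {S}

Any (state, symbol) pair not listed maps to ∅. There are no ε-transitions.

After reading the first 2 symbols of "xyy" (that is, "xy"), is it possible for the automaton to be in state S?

Yes

Start in {S}.
Read 'x': S→{A}; now {A}.
Read 'y': A→{S}; now {S}.
State S is in {S}.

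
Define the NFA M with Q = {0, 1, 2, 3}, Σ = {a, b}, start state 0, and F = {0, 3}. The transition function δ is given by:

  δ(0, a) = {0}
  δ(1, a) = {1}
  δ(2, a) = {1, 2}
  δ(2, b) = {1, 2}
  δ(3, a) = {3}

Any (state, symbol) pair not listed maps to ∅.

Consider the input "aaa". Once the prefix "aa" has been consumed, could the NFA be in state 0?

Yes

Start in {0}.
Read 'a': 0→{0}; now {0}.
Read 'a': 0→{0}; now {0}.
State 0 is in {0}.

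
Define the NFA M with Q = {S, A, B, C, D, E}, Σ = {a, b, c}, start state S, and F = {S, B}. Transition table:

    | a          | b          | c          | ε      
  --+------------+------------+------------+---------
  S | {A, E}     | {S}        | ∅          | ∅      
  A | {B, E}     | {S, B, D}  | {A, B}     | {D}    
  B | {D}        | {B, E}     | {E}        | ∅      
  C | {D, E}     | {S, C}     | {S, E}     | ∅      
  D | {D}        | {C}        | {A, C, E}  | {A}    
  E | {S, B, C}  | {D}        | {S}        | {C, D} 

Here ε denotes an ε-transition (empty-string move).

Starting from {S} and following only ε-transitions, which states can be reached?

{S}

Begin with {S}.
No ε-moves leave this set, so the closure equals the set itself.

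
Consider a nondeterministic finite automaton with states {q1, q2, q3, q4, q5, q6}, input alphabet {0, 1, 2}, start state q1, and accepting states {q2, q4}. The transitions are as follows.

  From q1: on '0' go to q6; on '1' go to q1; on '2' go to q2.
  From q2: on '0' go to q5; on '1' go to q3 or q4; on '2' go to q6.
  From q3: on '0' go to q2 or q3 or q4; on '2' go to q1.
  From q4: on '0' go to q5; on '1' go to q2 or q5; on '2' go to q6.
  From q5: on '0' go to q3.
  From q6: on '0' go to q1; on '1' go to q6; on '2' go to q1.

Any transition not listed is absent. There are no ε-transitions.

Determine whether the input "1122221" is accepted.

Start in {q1}.
Read '1': q1→{q1}; now {q1}.
Read '1': q1→{q1}; now {q1}.
Read '2': q1→{q2}; now {q2}.
Read '2': q2→{q6}; now {q6}.
Read '2': q6→{q1}; now {q1}.
Read '2': q1→{q2}; now {q2}.
Read '1': q2→{q3, q4}; now {q3, q4}.
The final set {q3, q4} contains the accepting state q4.

Yes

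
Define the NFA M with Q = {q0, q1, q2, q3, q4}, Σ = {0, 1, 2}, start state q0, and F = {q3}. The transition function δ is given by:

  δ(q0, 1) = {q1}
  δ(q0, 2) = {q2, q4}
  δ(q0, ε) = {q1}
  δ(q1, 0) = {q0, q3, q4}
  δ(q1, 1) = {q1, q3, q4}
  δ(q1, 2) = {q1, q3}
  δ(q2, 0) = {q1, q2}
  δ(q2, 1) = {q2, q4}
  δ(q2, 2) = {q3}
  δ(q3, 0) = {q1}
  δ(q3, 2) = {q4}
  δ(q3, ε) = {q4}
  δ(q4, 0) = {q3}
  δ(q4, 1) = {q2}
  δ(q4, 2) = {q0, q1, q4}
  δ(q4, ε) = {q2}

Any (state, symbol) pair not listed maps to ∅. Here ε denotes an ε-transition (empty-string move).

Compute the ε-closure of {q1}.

{q1}

Begin with {q1}.
No ε-moves leave this set, so the closure equals the set itself.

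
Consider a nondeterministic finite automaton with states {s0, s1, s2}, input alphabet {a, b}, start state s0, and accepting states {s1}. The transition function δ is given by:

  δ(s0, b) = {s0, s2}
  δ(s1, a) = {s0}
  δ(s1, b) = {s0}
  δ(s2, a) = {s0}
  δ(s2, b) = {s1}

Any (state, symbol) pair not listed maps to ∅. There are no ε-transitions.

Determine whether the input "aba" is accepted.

No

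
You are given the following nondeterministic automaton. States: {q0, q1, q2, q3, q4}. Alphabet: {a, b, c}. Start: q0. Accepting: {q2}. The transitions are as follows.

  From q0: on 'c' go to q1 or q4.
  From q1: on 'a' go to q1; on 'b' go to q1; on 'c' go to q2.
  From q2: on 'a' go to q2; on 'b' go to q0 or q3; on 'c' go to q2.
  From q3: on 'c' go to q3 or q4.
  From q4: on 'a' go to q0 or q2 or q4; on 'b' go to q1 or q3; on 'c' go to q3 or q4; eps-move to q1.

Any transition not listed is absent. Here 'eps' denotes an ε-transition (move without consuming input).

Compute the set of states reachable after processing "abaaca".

∅

Start in {q0}.
Read 'a': q0→∅; now ∅.
The set is empty and remains empty for the remaining 5 symbols.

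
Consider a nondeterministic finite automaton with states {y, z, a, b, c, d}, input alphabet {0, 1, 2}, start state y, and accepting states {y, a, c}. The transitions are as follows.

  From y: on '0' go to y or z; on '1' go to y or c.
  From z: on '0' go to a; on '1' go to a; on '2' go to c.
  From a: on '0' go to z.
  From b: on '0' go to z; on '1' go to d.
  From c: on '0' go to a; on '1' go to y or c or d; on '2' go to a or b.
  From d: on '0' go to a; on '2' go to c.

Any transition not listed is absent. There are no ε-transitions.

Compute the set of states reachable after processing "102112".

Start in {y}.
Read '1': y→{y, c}; now {y, c}.
Read '0': y→{y, z}, c→{a}; now {y, z, a}.
Read '2': y→∅, z→{c}, a→∅; now {c}.
Read '1': c→{y, c, d}; now {y, c, d}.
Read '1': y→{y, c}, c→{y, c, d}, d→∅; now {y, c, d}.
Read '2': y→∅, c→{a, b}, d→{c}; now {a, b, c}.

{a, b, c}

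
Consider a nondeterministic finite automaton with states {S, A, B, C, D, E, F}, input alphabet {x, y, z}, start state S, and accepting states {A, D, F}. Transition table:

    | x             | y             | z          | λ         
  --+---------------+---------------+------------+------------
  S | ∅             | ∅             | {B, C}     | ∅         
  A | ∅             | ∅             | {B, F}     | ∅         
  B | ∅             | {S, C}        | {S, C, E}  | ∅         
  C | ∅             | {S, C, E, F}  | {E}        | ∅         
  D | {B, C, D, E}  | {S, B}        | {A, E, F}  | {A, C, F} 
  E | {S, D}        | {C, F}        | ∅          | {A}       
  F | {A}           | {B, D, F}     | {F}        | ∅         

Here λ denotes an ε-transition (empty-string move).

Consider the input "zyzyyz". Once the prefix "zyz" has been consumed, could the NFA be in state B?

Start in {S}.
Read 'z': S→{B, C}; now {B, C}.
Read 'y': B→{S, C}, C→{S, C, E, F}; union {S, C, E, F}; ε-closure = {S, A, C, E, F}.
Read 'z': S→{B, C}, A→{B, F}, C→{E}, E→∅, F→{F}; union {B, C, E, F}; ε-closure = {A, B, C, E, F}.
State B is in {A, B, C, E, F}.

Yes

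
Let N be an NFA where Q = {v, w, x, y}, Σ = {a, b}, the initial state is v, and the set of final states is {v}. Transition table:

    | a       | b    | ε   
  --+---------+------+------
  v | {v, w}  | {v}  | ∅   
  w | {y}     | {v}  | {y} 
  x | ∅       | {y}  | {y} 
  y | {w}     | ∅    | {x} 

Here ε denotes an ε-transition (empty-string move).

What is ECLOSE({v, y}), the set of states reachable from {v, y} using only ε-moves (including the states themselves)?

{v, x, y}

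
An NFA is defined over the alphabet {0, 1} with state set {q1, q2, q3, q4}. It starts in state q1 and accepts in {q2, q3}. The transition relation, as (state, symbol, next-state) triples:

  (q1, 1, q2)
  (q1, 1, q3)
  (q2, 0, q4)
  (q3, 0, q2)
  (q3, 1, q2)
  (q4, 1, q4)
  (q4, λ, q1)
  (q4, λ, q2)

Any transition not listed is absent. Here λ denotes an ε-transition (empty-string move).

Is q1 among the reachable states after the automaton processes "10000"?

Yes

Start in {q1}.
Read '1': {q1} → {q2, q3}.
Read '0': {q2, q3} → {q1, q2, q4}.
Read '0': {q1, q2, q4} → {q1, q2, q4}.
Read '0': {q1, q2, q4} → {q1, q2, q4}.
Read '0': {q1, q2, q4} → {q1, q2, q4}.
State q1 is in {q1, q2, q4}.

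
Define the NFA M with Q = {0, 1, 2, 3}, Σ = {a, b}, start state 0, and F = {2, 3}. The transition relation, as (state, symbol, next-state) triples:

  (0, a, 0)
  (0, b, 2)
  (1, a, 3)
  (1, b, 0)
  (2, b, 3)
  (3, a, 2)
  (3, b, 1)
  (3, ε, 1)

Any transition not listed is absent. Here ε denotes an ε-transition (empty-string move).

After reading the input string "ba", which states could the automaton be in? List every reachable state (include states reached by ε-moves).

Start in {0}.
Read 'b': 0→{2}; now {2}.
Read 'a': 2→∅; now ∅.

∅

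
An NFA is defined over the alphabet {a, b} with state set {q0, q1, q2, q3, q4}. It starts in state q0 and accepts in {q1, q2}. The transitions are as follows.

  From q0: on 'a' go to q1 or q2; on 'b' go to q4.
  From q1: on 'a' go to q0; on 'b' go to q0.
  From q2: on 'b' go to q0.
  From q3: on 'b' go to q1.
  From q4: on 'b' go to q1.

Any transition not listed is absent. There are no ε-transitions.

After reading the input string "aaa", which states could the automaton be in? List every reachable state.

{q1, q2}

Start in {q0}.
Read 'a': q0→{q1, q2}; now {q1, q2}.
Read 'a': q1→{q0}, q2→∅; now {q0}.
Read 'a': q0→{q1, q2}; now {q1, q2}.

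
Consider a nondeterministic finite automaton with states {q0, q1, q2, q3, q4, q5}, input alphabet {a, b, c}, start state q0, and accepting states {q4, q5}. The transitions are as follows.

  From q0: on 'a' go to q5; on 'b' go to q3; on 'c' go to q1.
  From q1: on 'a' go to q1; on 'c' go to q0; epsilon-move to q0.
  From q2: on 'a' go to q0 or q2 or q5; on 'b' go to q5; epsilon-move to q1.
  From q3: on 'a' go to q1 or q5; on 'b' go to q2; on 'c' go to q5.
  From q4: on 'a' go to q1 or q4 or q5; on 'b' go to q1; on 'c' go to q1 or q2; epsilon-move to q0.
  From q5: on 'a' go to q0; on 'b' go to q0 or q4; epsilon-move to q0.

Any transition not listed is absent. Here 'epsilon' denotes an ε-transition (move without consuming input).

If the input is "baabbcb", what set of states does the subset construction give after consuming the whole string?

{q0, q3, q4}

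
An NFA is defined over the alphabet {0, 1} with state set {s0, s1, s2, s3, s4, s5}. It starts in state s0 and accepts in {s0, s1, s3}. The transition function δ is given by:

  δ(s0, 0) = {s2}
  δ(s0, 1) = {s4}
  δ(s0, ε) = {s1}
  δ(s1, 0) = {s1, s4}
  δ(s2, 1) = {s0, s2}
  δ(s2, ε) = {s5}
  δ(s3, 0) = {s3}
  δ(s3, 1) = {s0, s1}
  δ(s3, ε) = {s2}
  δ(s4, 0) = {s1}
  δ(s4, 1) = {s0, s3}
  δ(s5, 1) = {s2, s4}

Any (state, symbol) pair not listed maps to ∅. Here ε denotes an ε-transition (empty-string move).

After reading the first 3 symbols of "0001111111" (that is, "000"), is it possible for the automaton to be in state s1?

Yes

Start: ε-closure({s0}) = {s0, s1}.
Read '0': s0→{s2}, s1→{s1, s4}; union {s1, s2, s4}; ε-closure = {s1, s2, s4, s5}.
Read '0': s1→{s1, s4}, s2→∅, s4→{s1}, s5→∅; now {s1, s4}.
Read '0': s1→{s1, s4}, s4→{s1}; now {s1, s4}.
State s1 is in {s1, s4}.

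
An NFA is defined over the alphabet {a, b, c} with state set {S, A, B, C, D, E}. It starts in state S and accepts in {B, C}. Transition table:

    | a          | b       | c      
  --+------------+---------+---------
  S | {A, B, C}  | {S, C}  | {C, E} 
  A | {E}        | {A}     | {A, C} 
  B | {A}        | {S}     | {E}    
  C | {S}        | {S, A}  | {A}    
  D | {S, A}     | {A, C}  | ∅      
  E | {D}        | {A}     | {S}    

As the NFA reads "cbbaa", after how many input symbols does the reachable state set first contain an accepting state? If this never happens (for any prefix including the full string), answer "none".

1

Start in {S}.
Read 'c': S→{C, E}; now {C, E}.
None of the earlier sets intersect F, but {C, E} does.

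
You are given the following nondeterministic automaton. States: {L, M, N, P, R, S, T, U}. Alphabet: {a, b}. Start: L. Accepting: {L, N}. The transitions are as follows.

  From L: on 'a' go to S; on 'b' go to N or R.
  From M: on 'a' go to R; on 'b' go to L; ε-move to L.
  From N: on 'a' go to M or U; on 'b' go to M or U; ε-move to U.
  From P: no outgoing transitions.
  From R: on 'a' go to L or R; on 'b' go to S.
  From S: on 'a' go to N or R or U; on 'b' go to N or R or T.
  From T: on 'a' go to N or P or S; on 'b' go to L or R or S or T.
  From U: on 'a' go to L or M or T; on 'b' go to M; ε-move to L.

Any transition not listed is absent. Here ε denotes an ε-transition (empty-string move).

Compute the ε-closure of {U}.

{L, U}

Begin with {U}.
ε-move U → L; add L.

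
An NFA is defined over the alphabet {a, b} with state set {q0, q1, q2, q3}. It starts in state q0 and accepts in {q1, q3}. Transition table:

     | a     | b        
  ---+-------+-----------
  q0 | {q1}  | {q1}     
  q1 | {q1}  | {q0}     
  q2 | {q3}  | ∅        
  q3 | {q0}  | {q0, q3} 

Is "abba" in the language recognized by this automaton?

Yes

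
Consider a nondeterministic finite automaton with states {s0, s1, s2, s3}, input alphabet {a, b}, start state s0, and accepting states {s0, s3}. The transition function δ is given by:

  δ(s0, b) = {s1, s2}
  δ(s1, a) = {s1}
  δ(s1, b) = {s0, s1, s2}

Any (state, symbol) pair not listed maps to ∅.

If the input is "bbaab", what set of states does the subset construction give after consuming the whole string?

{s0, s1, s2}

Start in {s0}.
Read 'b': {s0} → {s1, s2}.
Read 'b': {s1, s2} → {s0, s1, s2}.
Read 'a': {s0, s1, s2} → {s1}.
Read 'a': {s1} → {s1}.
Read 'b': {s1} → {s0, s1, s2}.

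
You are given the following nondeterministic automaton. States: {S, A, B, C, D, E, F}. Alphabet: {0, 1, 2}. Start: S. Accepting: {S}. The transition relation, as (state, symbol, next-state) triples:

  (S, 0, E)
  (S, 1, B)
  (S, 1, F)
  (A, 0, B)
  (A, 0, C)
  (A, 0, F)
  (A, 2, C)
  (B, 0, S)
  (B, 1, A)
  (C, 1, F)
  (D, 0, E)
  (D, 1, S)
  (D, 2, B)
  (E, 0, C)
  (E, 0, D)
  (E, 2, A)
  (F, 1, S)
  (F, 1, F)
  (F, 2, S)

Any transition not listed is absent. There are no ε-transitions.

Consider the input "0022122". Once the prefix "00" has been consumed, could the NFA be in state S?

No

Start in {S}.
Read '0': {S} → {E}.
Read '0': {E} → {C, D}.
State S is not in {C, D}.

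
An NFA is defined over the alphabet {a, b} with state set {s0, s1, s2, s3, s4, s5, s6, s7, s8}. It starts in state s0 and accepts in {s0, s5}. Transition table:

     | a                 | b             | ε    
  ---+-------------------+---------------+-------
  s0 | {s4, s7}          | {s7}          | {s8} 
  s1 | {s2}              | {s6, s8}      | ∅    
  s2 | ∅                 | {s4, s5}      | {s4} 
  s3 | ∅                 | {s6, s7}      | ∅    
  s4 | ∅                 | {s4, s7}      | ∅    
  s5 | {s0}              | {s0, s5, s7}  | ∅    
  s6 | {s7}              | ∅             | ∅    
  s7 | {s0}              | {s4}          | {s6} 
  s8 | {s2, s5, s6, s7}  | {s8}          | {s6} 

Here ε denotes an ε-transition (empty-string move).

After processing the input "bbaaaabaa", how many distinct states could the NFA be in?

Start: ε-closure({s0}) = {s0, s6, s8}.
Read 'b': {s0, s6, s8} → {s6, s7, s8}.
Read 'b': {s6, s7, s8} → {s4, s6, s8}.
Read 'a': {s4, s6, s8} → {s2, s4, s5, s6, s7}.
Read 'a': {s2, s4, s5, s6, s7} → {s0, s6, s7, s8}.
Read 'a': {s0, s6, s7, s8} → {s0, s2, s4, s5, s6, s7, s8}.
Read 'a': {s0, s2, s4, s5, s6, s7, s8} → {s0, s2, s4, s5, s6, s7, s8}.
Read 'b': {s0, s2, s4, s5, s6, s7, s8} → {s0, s4, s5, s6, s7, s8}.
Read 'a': {s0, s4, s5, s6, s7, s8} → {s0, s2, s4, s5, s6, s7, s8}.
Read 'a': {s0, s2, s4, s5, s6, s7, s8} → {s0, s2, s4, s5, s6, s7, s8}.
That set has 7 states.

7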